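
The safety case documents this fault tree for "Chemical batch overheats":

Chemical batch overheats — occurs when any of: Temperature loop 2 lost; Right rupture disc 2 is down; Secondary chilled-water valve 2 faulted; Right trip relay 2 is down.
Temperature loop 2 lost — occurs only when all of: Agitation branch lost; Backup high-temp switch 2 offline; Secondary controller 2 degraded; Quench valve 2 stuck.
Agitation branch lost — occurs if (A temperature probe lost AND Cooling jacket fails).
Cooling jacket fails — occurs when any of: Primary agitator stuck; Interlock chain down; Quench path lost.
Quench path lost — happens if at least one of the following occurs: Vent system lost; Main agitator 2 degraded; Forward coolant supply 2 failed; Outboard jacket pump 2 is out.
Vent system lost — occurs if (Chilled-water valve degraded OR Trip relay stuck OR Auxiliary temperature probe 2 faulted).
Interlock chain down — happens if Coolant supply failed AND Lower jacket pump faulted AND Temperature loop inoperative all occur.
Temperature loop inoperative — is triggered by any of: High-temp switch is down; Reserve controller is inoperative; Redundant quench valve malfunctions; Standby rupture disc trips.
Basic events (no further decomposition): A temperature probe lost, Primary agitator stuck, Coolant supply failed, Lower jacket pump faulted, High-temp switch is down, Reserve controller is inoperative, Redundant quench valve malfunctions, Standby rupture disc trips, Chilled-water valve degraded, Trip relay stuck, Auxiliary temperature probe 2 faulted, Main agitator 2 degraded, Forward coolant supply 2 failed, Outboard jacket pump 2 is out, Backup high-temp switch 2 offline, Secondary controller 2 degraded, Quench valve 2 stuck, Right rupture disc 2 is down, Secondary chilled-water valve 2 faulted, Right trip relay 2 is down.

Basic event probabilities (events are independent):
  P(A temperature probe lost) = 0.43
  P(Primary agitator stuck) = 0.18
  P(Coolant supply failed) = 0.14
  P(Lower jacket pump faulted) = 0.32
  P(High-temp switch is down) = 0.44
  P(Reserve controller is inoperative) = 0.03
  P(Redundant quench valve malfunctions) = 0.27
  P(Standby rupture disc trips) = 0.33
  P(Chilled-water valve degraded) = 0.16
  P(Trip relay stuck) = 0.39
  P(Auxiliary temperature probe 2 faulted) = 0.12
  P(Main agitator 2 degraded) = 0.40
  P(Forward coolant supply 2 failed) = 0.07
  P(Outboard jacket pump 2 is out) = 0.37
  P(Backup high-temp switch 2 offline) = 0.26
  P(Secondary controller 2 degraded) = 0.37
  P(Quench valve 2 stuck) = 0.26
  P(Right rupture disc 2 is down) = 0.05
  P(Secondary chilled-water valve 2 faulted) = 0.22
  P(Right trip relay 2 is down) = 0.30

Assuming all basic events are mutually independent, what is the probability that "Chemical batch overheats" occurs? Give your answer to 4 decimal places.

P(Temperature loop inoperative) [OR] = 1 − (1−0.44) × (1−0.03) × (1−0.27) × (1−0.33) = 0.734321
P(Interlock chain down) [AND] = 0.14 × 0.32 × 0.734321 = 0.032898
P(Vent system lost) [OR] = 1 − (1−0.16) × (1−0.39) × (1−0.12) = 0.549088
P(Quench path lost) [OR] = 1 − (1−0.549088) × (1−0.40) × (1−0.07) × (1−0.37) = 0.841486
P(Cooling jacket fails) [OR] = 1 − (1−0.18) × (1−0.032898) × (1−0.841486) = 0.874295
P(Agitation branch lost) [AND] = 0.43 × 0.874295 = 0.375947
P(Temperature loop 2 lost) [AND] = 0.375947 × 0.26 × 0.37 × 0.26 = 0.009403
P(Chemical batch overheats) [OR] = 1 − (1−0.009403) × (1−0.05) × (1−0.22) × (1−0.30) = 0.486177
Rounded to 4 decimal places: P(Chemical batch overheats) ≈ 0.4862.

0.4862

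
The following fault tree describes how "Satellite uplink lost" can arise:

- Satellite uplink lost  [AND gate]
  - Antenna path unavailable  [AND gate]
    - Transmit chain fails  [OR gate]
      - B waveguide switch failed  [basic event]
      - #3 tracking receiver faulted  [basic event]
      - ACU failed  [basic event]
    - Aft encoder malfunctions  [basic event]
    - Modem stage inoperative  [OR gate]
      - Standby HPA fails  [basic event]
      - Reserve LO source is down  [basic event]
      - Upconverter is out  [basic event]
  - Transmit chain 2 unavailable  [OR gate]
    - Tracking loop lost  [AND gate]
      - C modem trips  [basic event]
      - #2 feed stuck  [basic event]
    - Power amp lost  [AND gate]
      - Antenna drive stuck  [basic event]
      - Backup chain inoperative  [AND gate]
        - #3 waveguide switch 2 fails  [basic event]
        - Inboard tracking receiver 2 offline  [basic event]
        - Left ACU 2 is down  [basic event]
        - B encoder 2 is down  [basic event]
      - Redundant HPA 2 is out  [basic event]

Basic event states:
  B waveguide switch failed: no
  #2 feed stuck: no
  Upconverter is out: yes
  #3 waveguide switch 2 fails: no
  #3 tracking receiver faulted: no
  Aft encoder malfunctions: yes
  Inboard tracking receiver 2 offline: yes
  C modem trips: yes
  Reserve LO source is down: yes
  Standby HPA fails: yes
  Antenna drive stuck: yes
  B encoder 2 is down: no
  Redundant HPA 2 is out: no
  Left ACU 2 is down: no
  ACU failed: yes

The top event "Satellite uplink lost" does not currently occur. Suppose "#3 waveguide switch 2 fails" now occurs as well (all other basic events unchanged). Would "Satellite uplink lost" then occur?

Counterfactual: set "#3 waveguide switch 2 fails" to occurred.
Transmit chain fails [OR]: B waveguide switch failed=not, #3 tracking receiver faulted=not, ACU failed=occurs → at least one input occurs → occurs.
Modem stage inoperative [OR]: Standby HPA fails=occurs, Reserve LO source is down=occurs, Upconverter is out=occurs → at least one input occurs → occurs.
Antenna path unavailable [AND]: Transmit chain fails=occurs, Aft encoder malfunctions=occurs, Modem stage inoperative=occurs → all inputs occur → occurs.
Tracking loop lost [AND]: C modem trips=occurs, #2 feed stuck=not → not all inputs occur → does not occur.
Backup chain inoperative [AND]: #3 waveguide switch 2 fails=occurs, Inboard tracking receiver 2 offline=occurs, Left ACU 2 is down=not, B encoder 2 is down=not → not all inputs occur → does not occur.
Power amp lost [AND]: Antenna drive stuck=occurs, Backup chain inoperative=not, Redundant HPA 2 is out=not → not all inputs occur → does not occur.
Transmit chain 2 unavailable [OR]: Tracking loop lost=not, Power amp lost=not → no input occurs → does not occur.
Satellite uplink lost [AND]: Antenna path unavailable=occurs, Transmit chain 2 unavailable=not → not all inputs occur → does not occur.

No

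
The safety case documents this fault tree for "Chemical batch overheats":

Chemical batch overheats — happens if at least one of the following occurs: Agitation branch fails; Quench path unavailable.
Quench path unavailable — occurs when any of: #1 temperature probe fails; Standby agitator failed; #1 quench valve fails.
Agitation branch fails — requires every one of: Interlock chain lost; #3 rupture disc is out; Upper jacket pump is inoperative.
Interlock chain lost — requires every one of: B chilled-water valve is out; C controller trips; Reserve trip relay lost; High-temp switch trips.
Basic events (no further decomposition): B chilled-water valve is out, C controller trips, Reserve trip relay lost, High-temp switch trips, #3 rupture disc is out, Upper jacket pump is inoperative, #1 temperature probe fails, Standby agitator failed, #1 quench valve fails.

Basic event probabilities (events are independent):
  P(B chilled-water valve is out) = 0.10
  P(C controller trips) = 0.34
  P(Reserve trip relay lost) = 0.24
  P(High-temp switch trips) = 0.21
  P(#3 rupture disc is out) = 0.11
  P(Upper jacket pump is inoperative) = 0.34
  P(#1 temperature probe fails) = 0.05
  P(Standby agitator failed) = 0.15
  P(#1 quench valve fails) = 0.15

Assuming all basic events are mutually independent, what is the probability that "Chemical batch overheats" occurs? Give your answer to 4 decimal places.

0.3137

P(Interlock chain lost) [AND] = 0.10 × 0.34 × 0.24 × 0.21 = 0.001714
P(Agitation branch fails) [AND] = 0.001714 × 0.11 × 0.34 = 0.000064
P(Quench path unavailable) [OR] = 1 − (1−0.05) × (1−0.15) × (1−0.15) = 0.313625
P(Chemical batch overheats) [OR] = 1 − (1−0.000064) × (1−0.313625) = 0.313669
Rounded to 4 decimal places: P(Chemical batch overheats) ≈ 0.3137.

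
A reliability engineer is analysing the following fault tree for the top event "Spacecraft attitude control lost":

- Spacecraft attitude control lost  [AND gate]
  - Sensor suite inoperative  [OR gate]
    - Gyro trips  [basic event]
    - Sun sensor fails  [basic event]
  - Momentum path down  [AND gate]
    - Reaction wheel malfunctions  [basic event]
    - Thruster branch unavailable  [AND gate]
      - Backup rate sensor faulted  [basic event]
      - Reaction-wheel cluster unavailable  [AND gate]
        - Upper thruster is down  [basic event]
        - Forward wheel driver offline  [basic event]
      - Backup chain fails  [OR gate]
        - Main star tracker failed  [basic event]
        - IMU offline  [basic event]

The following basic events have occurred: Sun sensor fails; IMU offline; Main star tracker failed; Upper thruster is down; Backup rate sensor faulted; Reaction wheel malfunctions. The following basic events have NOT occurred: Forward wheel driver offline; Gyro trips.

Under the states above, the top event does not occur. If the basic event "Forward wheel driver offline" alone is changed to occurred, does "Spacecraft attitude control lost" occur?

Counterfactual: set "Forward wheel driver offline" to occurred.
Sensor suite inoperative [OR]: Gyro trips=not, Sun sensor fails=occurs → at least one input occurs → occurs.
Reaction-wheel cluster unavailable [AND]: Upper thruster is down=occurs, Forward wheel driver offline=occurs → all inputs occur → occurs.
Backup chain fails [OR]: Main star tracker failed=occurs, IMU offline=occurs → at least one input occurs → occurs.
Thruster branch unavailable [AND]: Backup rate sensor faulted=occurs, Reaction-wheel cluster unavailable=occurs, Backup chain fails=occurs → all inputs occur → occurs.
Momentum path down [AND]: Reaction wheel malfunctions=occurs, Thruster branch unavailable=occurs → all inputs occur → occurs.
Spacecraft attitude control lost [AND]: Sensor suite inoperative=occurs, Momentum path down=occurs → all inputs occur → occurs.

Yes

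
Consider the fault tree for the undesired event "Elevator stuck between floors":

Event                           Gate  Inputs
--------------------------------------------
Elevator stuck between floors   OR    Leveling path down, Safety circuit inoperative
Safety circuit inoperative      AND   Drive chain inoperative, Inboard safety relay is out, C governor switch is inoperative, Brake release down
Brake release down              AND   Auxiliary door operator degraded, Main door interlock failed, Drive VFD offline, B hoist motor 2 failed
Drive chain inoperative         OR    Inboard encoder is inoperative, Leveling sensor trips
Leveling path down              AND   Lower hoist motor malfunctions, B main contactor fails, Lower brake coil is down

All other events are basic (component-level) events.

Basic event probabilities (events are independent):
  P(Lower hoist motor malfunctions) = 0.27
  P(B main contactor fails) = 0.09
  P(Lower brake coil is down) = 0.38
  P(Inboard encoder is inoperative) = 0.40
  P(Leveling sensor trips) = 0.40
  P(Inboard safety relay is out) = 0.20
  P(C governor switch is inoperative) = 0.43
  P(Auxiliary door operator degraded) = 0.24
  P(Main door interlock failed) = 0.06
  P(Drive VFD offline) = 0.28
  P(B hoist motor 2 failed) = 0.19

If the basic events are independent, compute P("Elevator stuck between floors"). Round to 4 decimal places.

0.0093

P(Leveling path down) [AND] = 0.27 × 0.09 × 0.38 = 0.009234
P(Drive chain inoperative) [OR] = 1 − (1−0.40) × (1−0.40) = 0.640000
P(Brake release down) [AND] = 0.24 × 0.06 × 0.28 × 0.19 = 0.000766
P(Safety circuit inoperative) [AND] = 0.640000 × 0.20 × 0.43 × 0.000766 = 0.000042
P(Elevator stuck between floors) [OR] = 1 − (1−0.009234) × (1−0.000042) = 0.009276
Rounded to 4 decimal places: P(Elevator stuck between floors) ≈ 0.0093.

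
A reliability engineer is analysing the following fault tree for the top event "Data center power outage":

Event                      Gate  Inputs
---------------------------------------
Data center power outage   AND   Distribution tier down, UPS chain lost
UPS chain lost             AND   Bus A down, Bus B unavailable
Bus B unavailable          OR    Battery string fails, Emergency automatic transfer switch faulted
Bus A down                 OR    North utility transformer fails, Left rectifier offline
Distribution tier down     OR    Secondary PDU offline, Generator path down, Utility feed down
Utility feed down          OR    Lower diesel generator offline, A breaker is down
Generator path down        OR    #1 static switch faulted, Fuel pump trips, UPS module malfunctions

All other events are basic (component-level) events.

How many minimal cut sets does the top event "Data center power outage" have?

24

Generator path down [OR]: union of children's cut sets → 3 cut set(s).
Utility feed down [OR]: union of children's cut sets → 2 cut set(s).
Distribution tier down [OR]: union of children's cut sets → 6 cut set(s).
Bus A down [OR]: union of children's cut sets → 2 cut set(s).
Bus B unavailable [OR]: union of children's cut sets → 2 cut set(s).
UPS chain lost [AND]: one cut set from each child combined → 2 × 2 = 4 cut set(s).
Data center power outage [AND]: one cut set from each child combined → 6 × 4 = 24 cut set(s).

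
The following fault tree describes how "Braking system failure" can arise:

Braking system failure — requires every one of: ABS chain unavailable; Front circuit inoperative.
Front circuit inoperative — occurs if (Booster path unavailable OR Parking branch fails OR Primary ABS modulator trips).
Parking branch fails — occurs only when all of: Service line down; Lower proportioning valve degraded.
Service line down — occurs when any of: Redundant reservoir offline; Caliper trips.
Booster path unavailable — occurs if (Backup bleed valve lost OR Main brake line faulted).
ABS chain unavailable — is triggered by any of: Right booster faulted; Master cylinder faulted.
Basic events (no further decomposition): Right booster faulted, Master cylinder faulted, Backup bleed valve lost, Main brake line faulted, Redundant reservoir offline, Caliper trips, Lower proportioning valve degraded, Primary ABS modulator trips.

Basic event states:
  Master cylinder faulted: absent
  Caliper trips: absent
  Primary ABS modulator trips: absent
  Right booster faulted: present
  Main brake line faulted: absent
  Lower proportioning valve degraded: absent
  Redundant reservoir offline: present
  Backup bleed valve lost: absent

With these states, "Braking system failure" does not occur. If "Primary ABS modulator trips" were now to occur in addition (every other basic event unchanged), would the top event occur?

Yes

Counterfactual: set "Primary ABS modulator trips" to occurred.
ABS chain unavailable [OR]: Right booster faulted=occurs, Master cylinder faulted=not → at least one input occurs → occurs.
Booster path unavailable [OR]: Backup bleed valve lost=not, Main brake line faulted=not → no input occurs → does not occur.
Service line down [OR]: Redundant reservoir offline=occurs, Caliper trips=not → at least one input occurs → occurs.
Parking branch fails [AND]: Service line down=occurs, Lower proportioning valve degraded=not → not all inputs occur → does not occur.
Front circuit inoperative [OR]: Booster path unavailable=not, Parking branch fails=not, Primary ABS modulator trips=occurs → at least one input occurs → occurs.
Braking system failure [AND]: ABS chain unavailable=occurs, Front circuit inoperative=occurs → all inputs occur → occurs.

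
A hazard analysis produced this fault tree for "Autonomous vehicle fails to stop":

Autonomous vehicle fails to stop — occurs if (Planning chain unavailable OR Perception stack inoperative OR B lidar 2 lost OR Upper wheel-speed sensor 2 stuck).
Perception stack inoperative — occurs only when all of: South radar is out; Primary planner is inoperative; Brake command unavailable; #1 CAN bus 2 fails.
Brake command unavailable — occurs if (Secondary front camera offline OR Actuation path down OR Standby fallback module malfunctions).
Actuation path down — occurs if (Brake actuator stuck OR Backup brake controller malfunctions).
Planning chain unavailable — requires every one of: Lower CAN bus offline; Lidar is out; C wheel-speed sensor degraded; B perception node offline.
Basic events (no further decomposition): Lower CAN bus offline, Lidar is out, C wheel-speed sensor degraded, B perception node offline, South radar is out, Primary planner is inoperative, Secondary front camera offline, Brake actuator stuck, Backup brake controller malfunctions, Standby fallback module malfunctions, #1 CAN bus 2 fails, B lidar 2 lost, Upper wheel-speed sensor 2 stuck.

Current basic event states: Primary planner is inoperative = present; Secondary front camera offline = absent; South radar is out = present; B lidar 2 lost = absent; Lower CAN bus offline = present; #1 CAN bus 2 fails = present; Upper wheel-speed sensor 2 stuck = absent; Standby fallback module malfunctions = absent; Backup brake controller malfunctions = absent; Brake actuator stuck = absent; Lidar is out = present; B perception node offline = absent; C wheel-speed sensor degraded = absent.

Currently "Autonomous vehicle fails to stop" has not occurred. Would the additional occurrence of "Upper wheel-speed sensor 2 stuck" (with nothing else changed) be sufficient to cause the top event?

Yes

Counterfactual: set "Upper wheel-speed sensor 2 stuck" to occurred.
Planning chain unavailable [AND]: Lower CAN bus offline=occurs, Lidar is out=occurs, C wheel-speed sensor degraded=not, B perception node offline=not → not all inputs occur → does not occur.
Actuation path down [OR]: Brake actuator stuck=not, Backup brake controller malfunctions=not → no input occurs → does not occur.
Brake command unavailable [OR]: Secondary front camera offline=not, Actuation path down=not, Standby fallback module malfunctions=not → no input occurs → does not occur.
Perception stack inoperative [AND]: South radar is out=occurs, Primary planner is inoperative=occurs, Brake command unavailable=not, #1 CAN bus 2 fails=occurs → not all inputs occur → does not occur.
Autonomous vehicle fails to stop [OR]: Planning chain unavailable=not, Perception stack inoperative=not, B lidar 2 lost=not, Upper wheel-speed sensor 2 stuck=occurs → at least one input occurs → occurs.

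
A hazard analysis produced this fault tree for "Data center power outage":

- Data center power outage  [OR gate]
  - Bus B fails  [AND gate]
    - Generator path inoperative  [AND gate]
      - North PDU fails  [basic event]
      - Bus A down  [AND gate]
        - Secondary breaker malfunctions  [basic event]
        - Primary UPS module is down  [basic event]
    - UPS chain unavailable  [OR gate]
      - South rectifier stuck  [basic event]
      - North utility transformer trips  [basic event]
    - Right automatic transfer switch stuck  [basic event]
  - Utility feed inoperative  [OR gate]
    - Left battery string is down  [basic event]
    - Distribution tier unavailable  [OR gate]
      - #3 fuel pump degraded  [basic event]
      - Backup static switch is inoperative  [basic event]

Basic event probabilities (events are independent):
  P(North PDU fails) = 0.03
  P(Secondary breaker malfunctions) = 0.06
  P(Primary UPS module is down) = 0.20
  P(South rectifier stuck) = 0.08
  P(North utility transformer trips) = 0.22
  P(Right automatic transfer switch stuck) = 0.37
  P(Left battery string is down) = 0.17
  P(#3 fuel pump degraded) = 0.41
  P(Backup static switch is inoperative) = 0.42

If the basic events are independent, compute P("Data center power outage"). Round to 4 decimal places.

P(Bus A down) [AND] = 0.06 × 0.20 = 0.012000
P(Generator path inoperative) [AND] = 0.03 × 0.012000 = 0.000360
P(UPS chain unavailable) [OR] = 1 − (1−0.08) × (1−0.22) = 0.282400
P(Bus B fails) [AND] = 0.000360 × 0.282400 × 0.37 = 0.000038
P(Distribution tier unavailable) [OR] = 1 − (1−0.41) × (1−0.42) = 0.657800
P(Utility feed inoperative) [OR] = 1 − (1−0.17) × (1−0.657800) = 0.715974
P(Data center power outage) [OR] = 1 − (1−0.000038) × (1−0.715974) = 0.715985
Rounded to 4 decimal places: P(Data center power outage) ≈ 0.7160.

0.7160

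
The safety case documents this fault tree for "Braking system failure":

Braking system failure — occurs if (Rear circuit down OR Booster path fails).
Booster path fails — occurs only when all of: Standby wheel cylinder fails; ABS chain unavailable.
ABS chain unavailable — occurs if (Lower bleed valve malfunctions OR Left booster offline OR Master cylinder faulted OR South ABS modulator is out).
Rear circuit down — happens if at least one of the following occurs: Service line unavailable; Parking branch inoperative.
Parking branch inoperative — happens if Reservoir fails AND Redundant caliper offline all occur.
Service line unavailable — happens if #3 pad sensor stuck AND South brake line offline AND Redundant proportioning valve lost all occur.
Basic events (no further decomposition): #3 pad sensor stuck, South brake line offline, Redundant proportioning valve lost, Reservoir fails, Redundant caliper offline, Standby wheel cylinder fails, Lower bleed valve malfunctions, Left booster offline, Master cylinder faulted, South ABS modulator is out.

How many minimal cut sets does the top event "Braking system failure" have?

6

Service line unavailable [AND]: one cut set from each child combined → 1 × 1 × 1 = 1 cut set(s).
Parking branch inoperative [AND]: one cut set from each child combined → 1 × 1 = 1 cut set(s).
Rear circuit down [OR]: union of children's cut sets → 2 cut set(s).
ABS chain unavailable [OR]: union of children's cut sets → 4 cut set(s).
Booster path fails [AND]: one cut set from each child combined → 1 × 4 = 4 cut set(s).
Braking system failure [OR]: union of children's cut sets → 6 cut set(s).
Minimal cut sets: {#3 pad sensor stuck, Redundant proportioning valve lost, South brake line offline}; {Redundant caliper offline, Reservoir fails}; {Lower bleed valve malfunctions, Standby wheel cylinder fails}; {Left booster offline, Standby wheel cylinder fails}; {Master cylinder faulted, Standby wheel cylinder fails}; {South ABS modulator is out, Standby wheel cylinder fails}.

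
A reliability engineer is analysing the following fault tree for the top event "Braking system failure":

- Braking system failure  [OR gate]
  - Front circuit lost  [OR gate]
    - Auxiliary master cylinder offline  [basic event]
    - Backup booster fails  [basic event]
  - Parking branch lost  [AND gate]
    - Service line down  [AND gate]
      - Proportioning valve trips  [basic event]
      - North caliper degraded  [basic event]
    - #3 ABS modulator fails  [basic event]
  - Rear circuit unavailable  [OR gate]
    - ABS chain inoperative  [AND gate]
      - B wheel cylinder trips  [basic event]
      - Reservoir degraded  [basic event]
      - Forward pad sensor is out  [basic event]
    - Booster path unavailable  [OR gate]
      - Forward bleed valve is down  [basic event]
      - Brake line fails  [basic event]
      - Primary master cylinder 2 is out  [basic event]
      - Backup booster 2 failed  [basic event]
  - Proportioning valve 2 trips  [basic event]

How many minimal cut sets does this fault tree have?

Front circuit lost [OR]: union of children's cut sets → 2 cut set(s).
Service line down [AND]: one cut set from each child combined → 1 × 1 = 1 cut set(s).
Parking branch lost [AND]: one cut set from each child combined → 1 × 1 = 1 cut set(s).
ABS chain inoperative [AND]: one cut set from each child combined → 1 × 1 × 1 = 1 cut set(s).
Booster path unavailable [OR]: union of children's cut sets → 4 cut set(s).
Rear circuit unavailable [OR]: union of children's cut sets → 5 cut set(s).
Braking system failure [OR]: union of children's cut sets → 9 cut set(s).
Minimal cut sets: {Auxiliary master cylinder offline}; {Backup booster fails}; {#3 ABS modulator fails, North caliper degraded, Proportioning valve trips}; {B wheel cylinder trips, Forward pad sensor is out, Reservoir degraded}; {Forward bleed valve is down}; {Brake line fails}; {Primary master cylinder 2 is out}; {Backup booster 2 failed}; {Proportioning valve 2 trips}.

9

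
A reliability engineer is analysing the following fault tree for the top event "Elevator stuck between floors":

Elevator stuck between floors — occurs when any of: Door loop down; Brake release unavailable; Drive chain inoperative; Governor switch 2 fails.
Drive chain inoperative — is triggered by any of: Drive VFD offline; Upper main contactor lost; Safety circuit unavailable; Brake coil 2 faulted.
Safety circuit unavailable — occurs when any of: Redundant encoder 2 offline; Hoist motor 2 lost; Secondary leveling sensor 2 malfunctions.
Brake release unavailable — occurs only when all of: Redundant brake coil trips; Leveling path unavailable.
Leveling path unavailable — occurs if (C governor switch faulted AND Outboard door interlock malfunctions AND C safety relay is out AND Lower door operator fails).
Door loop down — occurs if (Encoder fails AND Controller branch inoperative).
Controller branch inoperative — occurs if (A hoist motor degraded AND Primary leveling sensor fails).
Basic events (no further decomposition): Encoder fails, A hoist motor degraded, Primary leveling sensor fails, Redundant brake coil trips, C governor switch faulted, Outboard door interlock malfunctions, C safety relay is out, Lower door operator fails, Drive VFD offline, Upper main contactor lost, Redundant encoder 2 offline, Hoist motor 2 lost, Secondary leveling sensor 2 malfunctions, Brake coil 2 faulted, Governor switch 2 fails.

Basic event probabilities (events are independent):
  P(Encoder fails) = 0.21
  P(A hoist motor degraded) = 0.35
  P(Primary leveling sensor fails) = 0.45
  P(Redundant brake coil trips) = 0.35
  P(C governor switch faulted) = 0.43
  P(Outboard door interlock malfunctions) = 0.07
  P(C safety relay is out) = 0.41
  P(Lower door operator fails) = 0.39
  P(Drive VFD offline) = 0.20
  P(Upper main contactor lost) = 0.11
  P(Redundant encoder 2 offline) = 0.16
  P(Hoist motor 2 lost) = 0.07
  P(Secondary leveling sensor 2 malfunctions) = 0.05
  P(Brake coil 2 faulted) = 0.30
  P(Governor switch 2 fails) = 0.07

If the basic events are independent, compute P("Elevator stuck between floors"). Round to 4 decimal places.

P(Controller branch inoperative) [AND] = 0.35 × 0.45 = 0.157500
P(Door loop down) [AND] = 0.21 × 0.157500 = 0.033075
P(Leveling path unavailable) [AND] = 0.43 × 0.07 × 0.41 × 0.39 = 0.004813
P(Brake release unavailable) [AND] = 0.35 × 0.004813 = 0.001685
P(Safety circuit unavailable) [OR] = 1 − (1−0.16) × (1−0.07) × (1−0.05) = 0.257860
P(Drive chain inoperative) [OR] = 1 − (1−0.20) × (1−0.11) × (1−0.257860) × (1−0.30) = 0.630117
P(Elevator stuck between floors) [OR] = 1 − (1−0.033075) × (1−0.001685) × (1−0.630117) × (1−0.07) = 0.667947
Rounded to 4 decimal places: P(Elevator stuck between floors) ≈ 0.6679.

0.6679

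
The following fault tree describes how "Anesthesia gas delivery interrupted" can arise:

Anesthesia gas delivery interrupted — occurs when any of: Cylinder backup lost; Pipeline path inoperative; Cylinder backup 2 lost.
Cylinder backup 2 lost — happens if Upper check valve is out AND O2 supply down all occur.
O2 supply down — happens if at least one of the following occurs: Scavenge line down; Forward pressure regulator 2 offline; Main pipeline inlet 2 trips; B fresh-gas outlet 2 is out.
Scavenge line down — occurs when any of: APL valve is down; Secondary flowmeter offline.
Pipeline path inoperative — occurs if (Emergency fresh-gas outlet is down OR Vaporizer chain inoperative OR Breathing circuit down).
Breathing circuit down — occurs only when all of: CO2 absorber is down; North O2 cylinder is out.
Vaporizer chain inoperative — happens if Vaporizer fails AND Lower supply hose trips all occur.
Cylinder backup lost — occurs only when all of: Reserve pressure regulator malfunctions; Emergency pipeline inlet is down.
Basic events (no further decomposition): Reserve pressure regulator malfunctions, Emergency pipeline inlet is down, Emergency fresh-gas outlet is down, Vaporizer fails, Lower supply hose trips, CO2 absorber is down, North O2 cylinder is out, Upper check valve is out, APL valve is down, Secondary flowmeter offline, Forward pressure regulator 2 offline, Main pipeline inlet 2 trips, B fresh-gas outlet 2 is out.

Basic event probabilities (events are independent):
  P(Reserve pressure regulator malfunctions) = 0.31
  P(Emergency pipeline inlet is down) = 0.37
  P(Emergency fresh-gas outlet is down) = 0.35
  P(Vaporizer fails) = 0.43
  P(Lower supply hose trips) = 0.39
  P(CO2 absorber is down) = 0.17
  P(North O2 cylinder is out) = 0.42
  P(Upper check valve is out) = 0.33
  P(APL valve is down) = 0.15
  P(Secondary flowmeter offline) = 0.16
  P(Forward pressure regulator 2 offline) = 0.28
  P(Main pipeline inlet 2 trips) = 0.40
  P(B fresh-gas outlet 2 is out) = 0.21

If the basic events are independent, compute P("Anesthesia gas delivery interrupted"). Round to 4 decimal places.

0.6663

P(Cylinder backup lost) [AND] = 0.31 × 0.37 = 0.114700
P(Vaporizer chain inoperative) [AND] = 0.43 × 0.39 = 0.167700
P(Breathing circuit down) [AND] = 0.17 × 0.42 = 0.071400
P(Pipeline path inoperative) [OR] = 1 − (1−0.35) × (1−0.167700) × (1−0.071400) = 0.497632
P(Scavenge line down) [OR] = 1 − (1−0.15) × (1−0.16) = 0.286000
P(O2 supply down) [OR] = 1 − (1−0.286000) × (1−0.28) × (1−0.40) × (1−0.21) = 0.756326
P(Cylinder backup 2 lost) [AND] = 0.33 × 0.756326 = 0.249588
P(Anesthesia gas delivery interrupted) [OR] = 1 − (1−0.114700) × (1−0.497632) × (1−0.249588) = 0.666257
Rounded to 4 decimal places: P(Anesthesia gas delivery interrupted) ≈ 0.6663.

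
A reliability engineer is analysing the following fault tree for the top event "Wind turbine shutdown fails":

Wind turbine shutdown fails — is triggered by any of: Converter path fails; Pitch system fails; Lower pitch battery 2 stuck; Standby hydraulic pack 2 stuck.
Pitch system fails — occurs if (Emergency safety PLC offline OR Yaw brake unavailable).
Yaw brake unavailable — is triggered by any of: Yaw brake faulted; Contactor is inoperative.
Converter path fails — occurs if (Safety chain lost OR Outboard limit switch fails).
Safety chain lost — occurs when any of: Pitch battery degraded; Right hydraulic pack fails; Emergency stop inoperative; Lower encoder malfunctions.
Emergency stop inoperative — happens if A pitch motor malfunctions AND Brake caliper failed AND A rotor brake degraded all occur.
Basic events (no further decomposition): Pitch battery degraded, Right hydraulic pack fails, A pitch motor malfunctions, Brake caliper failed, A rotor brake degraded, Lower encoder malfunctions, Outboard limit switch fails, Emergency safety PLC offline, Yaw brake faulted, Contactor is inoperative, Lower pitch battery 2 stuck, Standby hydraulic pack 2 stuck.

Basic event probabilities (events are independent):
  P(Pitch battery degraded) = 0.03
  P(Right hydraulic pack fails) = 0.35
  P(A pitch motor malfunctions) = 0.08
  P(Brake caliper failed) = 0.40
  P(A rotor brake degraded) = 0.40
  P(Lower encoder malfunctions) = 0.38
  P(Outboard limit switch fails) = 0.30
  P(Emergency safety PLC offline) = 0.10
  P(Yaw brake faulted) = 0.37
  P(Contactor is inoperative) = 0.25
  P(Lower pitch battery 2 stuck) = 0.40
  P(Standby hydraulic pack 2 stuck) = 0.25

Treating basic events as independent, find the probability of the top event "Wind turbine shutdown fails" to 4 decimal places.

0.9483

P(Emergency stop inoperative) [AND] = 0.08 × 0.40 × 0.40 = 0.012800
P(Safety chain lost) [OR] = 1 − (1−0.03) × (1−0.35) × (1−0.012800) × (1−0.38) = 0.614094
P(Converter path fails) [OR] = 1 − (1−0.614094) × (1−0.30) = 0.729866
P(Yaw brake unavailable) [OR] = 1 − (1−0.37) × (1−0.25) = 0.527500
P(Pitch system fails) [OR] = 1 − (1−0.10) × (1−0.527500) = 0.574750
P(Wind turbine shutdown fails) [OR] = 1 − (1−0.729866) × (1−0.574750) × (1−0.40) × (1−0.25) = 0.948306
Rounded to 4 decimal places: P(Wind turbine shutdown fails) ≈ 0.9483.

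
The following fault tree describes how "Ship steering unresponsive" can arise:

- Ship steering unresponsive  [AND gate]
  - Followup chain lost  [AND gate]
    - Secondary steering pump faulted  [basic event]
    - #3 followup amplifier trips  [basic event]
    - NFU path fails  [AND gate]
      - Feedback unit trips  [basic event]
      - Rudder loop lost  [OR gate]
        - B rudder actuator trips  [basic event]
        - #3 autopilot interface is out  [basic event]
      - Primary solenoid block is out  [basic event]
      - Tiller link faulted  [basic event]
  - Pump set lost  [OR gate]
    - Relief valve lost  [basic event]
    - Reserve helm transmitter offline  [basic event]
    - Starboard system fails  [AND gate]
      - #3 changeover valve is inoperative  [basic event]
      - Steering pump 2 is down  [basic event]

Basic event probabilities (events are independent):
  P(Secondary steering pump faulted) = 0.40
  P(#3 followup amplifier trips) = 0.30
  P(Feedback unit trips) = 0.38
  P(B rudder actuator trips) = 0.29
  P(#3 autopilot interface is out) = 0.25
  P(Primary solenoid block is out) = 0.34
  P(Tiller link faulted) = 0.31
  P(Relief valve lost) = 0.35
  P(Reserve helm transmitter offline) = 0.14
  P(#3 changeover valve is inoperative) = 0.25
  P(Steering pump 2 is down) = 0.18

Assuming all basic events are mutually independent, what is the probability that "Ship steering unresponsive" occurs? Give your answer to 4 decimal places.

P(Rudder loop lost) [OR] = 1 − (1−0.29) × (1−0.25) = 0.467500
P(NFU path fails) [AND] = 0.38 × 0.467500 × 0.34 × 0.31 = 0.018724
P(Followup chain lost) [AND] = 0.40 × 0.30 × 0.018724 = 0.002247
P(Starboard system fails) [AND] = 0.25 × 0.18 = 0.045000
P(Pump set lost) [OR] = 1 − (1−0.35) × (1−0.14) × (1−0.045000) = 0.466155
P(Ship steering unresponsive) [AND] = 0.002247 × 0.466155 = 0.001047
Rounded to 4 decimal places: P(Ship steering unresponsive) ≈ 0.0010.

0.0010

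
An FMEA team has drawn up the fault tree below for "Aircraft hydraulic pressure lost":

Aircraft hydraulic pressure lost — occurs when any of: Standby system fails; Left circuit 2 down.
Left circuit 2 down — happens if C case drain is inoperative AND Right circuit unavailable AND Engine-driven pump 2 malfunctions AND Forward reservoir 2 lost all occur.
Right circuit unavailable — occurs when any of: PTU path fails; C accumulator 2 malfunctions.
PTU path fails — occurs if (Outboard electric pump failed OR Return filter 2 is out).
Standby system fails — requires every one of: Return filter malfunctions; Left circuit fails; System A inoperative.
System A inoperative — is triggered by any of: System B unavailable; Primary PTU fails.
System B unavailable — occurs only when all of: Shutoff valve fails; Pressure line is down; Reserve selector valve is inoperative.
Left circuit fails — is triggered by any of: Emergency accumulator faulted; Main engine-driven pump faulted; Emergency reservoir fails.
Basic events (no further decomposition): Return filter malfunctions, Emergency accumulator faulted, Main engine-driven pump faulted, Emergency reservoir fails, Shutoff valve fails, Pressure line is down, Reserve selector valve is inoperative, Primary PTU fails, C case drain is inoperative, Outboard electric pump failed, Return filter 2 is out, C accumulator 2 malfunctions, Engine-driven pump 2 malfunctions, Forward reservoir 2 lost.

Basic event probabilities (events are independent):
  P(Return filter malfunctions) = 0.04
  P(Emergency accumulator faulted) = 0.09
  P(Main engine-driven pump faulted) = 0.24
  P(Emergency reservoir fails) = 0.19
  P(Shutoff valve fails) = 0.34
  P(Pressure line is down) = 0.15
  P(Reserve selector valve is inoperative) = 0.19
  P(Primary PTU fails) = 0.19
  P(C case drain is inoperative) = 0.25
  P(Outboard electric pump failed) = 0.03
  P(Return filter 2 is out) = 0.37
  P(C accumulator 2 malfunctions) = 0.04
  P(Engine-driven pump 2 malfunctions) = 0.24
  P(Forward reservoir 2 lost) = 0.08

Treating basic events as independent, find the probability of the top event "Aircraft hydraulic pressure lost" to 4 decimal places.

0.0055

P(Left circuit fails) [OR] = 1 − (1−0.09) × (1−0.24) × (1−0.19) = 0.439804
P(System B unavailable) [AND] = 0.34 × 0.15 × 0.19 = 0.009690
P(System A inoperative) [OR] = 1 − (1−0.009690) × (1−0.19) = 0.197849
P(Standby system fails) [AND] = 0.04 × 0.439804 × 0.197849 = 0.003481
P(PTU path fails) [OR] = 1 − (1−0.03) × (1−0.37) = 0.388900
P(Right circuit unavailable) [OR] = 1 − (1−0.388900) × (1−0.04) = 0.413344
P(Left circuit 2 down) [AND] = 0.25 × 0.413344 × 0.24 × 0.08 = 0.001984
P(Aircraft hydraulic pressure lost) [OR] = 1 − (1−0.003481) × (1−0.001984) = 0.005458
Rounded to 4 decimal places: P(Aircraft hydraulic pressure lost) ≈ 0.0055.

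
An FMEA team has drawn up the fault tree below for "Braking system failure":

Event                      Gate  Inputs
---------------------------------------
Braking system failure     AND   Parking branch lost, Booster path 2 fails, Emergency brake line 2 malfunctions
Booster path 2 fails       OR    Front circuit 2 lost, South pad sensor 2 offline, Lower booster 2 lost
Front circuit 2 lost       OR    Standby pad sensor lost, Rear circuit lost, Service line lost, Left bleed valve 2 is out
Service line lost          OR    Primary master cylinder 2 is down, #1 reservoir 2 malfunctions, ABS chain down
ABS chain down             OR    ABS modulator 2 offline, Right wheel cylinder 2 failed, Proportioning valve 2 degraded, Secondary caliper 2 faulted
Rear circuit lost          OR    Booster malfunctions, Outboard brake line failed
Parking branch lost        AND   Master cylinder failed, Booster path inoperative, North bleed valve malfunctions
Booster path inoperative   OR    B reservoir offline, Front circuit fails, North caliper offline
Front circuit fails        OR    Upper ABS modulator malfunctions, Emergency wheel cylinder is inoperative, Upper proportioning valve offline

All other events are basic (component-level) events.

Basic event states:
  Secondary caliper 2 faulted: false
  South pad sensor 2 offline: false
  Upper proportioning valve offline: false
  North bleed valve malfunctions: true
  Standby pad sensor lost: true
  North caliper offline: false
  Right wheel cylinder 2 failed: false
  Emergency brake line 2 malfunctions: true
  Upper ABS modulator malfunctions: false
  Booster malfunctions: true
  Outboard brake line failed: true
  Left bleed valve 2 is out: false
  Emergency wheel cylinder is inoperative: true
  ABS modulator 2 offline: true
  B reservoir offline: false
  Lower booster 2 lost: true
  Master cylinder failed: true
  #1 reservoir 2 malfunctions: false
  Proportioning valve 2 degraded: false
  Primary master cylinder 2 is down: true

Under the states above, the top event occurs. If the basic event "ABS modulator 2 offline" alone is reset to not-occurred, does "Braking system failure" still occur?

Counterfactual: set "ABS modulator 2 offline" to not occurred.
Front circuit fails [OR]: Upper ABS modulator malfunctions=not, Emergency wheel cylinder is inoperative=occurs, Upper proportioning valve offline=not → at least one input occurs → occurs.
Booster path inoperative [OR]: B reservoir offline=not, Front circuit fails=occurs, North caliper offline=not → at least one input occurs → occurs.
Parking branch lost [AND]: Master cylinder failed=occurs, Booster path inoperative=occurs, North bleed valve malfunctions=occurs → all inputs occur → occurs.
Rear circuit lost [OR]: Booster malfunctions=occurs, Outboard brake line failed=occurs → at least one input occurs → occurs.
ABS chain down [OR]: ABS modulator 2 offline=not, Right wheel cylinder 2 failed=not, Proportioning valve 2 degraded=not, Secondary caliper 2 faulted=not → no input occurs → does not occur.
Service line lost [OR]: Primary master cylinder 2 is down=occurs, #1 reservoir 2 malfunctions=not, ABS chain down=not → at least one input occurs → occurs.
Front circuit 2 lost [OR]: Standby pad sensor lost=occurs, Rear circuit lost=occurs, Service line lost=occurs, Left bleed valve 2 is out=not → at least one input occurs → occurs.
Booster path 2 fails [OR]: Front circuit 2 lost=occurs, South pad sensor 2 offline=not, Lower booster 2 lost=occurs → at least one input occurs → occurs.
Braking system failure [AND]: Parking branch lost=occurs, Booster path 2 fails=occurs, Emergency brake line 2 malfunctions=occurs → all inputs occur → occurs.

Yes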